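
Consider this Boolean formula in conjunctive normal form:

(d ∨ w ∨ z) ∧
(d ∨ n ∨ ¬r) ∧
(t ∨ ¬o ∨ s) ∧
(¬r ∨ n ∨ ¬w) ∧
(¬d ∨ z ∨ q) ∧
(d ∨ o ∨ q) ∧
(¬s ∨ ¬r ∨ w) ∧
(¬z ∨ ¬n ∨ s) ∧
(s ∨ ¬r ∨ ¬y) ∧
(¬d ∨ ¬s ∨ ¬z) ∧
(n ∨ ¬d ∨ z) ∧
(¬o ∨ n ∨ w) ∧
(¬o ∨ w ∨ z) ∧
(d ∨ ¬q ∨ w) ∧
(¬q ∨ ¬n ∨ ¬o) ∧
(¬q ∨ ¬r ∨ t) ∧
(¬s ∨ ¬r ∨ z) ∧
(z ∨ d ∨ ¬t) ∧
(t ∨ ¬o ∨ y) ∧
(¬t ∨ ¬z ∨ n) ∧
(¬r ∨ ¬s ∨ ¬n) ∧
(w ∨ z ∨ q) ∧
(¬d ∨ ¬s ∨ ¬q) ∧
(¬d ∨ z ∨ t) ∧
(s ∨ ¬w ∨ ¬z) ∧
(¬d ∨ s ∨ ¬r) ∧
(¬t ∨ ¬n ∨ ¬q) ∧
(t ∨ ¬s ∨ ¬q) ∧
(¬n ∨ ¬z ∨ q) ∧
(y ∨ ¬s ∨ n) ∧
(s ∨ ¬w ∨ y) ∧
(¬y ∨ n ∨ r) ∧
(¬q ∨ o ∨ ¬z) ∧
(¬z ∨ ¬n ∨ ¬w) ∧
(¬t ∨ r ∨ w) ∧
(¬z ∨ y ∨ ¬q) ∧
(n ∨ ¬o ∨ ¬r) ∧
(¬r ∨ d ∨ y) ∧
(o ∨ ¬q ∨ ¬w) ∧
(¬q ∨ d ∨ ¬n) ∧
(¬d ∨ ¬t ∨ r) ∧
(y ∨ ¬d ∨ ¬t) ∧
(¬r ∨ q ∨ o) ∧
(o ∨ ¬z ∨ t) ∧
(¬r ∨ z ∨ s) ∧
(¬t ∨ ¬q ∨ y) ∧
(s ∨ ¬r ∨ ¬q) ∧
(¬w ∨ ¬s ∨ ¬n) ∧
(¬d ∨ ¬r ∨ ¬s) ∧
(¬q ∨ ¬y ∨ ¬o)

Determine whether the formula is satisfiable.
No

No, the formula is not satisfiable.

No assignment of truth values to the variables can make all 50 clauses true simultaneously.

The formula is UNSAT (unsatisfiable).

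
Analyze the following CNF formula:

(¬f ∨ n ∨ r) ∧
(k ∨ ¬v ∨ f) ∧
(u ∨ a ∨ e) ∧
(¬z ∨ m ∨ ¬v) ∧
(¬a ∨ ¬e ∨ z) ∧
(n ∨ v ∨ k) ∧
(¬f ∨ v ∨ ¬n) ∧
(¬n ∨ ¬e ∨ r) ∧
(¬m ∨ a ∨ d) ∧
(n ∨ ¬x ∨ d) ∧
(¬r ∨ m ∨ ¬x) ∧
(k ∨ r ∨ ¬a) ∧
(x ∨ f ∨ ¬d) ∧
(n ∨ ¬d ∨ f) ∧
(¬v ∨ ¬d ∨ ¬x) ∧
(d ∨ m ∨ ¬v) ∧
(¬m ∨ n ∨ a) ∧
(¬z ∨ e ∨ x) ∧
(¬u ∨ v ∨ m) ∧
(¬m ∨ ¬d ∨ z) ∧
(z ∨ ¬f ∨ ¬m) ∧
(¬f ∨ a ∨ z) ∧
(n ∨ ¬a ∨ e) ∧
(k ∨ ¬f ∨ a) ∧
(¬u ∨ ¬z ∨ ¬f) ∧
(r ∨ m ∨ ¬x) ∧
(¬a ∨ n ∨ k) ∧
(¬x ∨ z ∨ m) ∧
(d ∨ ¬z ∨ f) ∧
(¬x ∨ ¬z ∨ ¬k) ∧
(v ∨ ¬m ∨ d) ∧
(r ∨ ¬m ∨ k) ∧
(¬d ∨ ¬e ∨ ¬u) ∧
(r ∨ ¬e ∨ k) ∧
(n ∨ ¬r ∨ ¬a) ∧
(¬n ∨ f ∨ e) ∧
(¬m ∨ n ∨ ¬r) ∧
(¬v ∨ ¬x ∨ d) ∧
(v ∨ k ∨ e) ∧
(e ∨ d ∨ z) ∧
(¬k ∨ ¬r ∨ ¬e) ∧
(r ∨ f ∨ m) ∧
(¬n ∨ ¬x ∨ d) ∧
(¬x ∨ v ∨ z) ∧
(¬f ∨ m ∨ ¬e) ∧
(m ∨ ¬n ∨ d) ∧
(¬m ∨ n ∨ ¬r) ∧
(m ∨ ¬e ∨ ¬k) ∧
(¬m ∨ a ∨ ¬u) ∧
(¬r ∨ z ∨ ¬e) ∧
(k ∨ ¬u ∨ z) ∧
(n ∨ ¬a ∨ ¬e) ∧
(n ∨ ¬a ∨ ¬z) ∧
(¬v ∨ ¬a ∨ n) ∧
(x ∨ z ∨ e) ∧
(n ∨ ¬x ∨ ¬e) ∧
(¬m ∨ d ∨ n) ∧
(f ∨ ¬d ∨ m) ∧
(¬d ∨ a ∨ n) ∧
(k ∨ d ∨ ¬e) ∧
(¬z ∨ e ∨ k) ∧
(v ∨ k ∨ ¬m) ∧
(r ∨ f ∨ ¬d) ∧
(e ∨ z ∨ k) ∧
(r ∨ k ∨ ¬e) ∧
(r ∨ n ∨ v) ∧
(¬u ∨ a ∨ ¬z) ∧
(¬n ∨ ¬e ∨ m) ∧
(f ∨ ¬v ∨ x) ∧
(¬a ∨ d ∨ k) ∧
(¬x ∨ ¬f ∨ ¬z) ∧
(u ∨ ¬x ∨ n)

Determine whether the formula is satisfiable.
Yes

Yes, the formula is satisfiable.

One satisfying assignment is: n=True, x=False, u=False, f=True, e=True, r=True, k=False, z=True, a=True, v=True, d=True, m=True

Verification: With this assignment, all 72 clauses evaluate to true.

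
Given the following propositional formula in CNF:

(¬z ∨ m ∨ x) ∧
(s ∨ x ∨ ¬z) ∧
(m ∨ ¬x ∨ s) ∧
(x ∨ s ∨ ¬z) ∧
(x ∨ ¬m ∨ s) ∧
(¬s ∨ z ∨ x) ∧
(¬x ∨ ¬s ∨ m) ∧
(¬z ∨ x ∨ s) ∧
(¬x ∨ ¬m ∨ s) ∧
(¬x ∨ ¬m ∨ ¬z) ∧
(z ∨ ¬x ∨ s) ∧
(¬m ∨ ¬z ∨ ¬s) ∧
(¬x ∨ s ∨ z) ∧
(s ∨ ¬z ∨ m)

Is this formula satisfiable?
Yes

Yes, the formula is satisfiable.

One satisfying assignment is: s=False, x=False, m=False, z=False

Verification: With this assignment, all 14 clauses evaluate to true.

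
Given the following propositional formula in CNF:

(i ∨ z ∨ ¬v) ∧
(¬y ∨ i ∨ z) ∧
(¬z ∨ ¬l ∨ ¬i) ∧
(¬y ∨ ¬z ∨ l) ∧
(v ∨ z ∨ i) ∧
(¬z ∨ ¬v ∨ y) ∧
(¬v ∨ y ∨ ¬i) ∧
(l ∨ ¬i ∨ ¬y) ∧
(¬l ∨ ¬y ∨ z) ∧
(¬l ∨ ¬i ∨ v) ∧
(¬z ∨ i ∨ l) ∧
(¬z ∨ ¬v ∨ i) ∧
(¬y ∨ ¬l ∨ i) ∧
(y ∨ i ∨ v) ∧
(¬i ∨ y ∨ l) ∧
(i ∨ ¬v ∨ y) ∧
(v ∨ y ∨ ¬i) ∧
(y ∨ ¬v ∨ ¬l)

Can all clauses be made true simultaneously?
No

No, the formula is not satisfiable.

No assignment of truth values to the variables can make all 18 clauses true simultaneously.

The formula is UNSAT (unsatisfiable).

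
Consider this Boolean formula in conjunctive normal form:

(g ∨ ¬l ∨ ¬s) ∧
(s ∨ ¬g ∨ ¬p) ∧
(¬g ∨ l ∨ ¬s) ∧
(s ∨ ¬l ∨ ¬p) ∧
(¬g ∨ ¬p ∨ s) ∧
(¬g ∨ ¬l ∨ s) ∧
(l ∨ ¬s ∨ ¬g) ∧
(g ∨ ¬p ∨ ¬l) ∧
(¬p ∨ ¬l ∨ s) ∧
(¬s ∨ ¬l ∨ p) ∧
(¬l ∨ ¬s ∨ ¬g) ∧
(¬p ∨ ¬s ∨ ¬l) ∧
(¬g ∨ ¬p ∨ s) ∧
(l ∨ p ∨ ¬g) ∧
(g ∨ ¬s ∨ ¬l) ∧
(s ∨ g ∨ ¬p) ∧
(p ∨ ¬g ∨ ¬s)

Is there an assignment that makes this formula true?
Yes

Yes, the formula is satisfiable.

One satisfying assignment is: l=False, g=False, s=False, p=False

Verification: With this assignment, all 17 clauses evaluate to true.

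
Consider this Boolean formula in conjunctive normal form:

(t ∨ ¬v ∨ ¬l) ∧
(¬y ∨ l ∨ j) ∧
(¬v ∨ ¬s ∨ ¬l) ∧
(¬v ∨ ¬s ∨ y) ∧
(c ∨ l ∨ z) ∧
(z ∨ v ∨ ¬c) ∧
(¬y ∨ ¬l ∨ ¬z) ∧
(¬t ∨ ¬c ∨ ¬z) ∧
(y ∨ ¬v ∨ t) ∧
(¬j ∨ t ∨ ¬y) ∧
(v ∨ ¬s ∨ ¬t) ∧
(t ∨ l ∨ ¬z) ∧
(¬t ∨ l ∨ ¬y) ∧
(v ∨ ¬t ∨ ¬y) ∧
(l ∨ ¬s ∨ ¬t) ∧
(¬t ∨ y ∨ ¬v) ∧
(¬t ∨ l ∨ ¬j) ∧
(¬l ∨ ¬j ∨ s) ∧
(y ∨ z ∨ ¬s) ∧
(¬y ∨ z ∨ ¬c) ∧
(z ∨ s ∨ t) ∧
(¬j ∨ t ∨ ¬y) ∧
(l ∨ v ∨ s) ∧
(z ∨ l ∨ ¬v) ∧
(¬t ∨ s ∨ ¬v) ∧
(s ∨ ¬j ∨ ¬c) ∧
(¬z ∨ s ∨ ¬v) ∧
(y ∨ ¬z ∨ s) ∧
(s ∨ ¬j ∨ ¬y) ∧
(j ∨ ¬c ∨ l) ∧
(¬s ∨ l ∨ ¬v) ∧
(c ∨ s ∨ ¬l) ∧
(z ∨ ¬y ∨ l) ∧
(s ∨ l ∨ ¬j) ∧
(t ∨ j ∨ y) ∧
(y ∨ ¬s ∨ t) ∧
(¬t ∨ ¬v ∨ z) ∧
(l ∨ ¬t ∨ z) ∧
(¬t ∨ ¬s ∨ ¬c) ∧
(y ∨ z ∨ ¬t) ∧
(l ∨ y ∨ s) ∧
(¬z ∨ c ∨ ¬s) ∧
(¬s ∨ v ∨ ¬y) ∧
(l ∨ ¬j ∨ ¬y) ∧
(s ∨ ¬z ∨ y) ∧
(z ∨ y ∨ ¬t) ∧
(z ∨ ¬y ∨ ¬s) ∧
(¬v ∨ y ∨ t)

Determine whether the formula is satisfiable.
No

No, the formula is not satisfiable.

No assignment of truth values to the variables can make all 48 clauses true simultaneously.

The formula is UNSAT (unsatisfiable).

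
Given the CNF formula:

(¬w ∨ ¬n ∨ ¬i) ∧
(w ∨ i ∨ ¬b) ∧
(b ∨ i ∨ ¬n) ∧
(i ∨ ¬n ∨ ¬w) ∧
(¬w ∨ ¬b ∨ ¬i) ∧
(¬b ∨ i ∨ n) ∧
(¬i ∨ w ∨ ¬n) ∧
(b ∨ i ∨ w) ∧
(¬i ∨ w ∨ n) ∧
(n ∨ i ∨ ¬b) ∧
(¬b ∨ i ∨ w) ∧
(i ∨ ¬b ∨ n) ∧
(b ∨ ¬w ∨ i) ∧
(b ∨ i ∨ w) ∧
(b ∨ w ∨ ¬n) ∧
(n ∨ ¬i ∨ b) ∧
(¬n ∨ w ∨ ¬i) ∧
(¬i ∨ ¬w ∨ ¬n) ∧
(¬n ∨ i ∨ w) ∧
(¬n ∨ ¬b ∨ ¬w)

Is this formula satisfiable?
No

No, the formula is not satisfiable.

No assignment of truth values to the variables can make all 20 clauses true simultaneously.

The formula is UNSAT (unsatisfiable).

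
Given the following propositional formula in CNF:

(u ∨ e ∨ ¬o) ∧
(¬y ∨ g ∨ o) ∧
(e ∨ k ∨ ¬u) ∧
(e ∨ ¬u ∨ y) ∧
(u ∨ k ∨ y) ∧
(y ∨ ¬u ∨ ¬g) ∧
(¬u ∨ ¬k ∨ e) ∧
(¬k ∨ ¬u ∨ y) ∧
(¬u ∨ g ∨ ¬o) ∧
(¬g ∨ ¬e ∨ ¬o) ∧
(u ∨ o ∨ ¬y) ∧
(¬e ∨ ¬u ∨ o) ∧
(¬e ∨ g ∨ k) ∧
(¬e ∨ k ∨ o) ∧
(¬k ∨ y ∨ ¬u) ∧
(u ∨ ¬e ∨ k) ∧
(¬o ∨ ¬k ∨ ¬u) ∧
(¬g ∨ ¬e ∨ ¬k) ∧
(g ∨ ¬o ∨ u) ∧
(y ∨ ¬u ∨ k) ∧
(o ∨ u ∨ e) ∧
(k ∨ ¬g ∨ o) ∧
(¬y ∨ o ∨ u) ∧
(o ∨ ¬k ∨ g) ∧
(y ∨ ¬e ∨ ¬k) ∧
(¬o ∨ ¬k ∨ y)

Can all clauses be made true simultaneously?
No

No, the formula is not satisfiable.

No assignment of truth values to the variables can make all 26 clauses true simultaneously.

The formula is UNSAT (unsatisfiable).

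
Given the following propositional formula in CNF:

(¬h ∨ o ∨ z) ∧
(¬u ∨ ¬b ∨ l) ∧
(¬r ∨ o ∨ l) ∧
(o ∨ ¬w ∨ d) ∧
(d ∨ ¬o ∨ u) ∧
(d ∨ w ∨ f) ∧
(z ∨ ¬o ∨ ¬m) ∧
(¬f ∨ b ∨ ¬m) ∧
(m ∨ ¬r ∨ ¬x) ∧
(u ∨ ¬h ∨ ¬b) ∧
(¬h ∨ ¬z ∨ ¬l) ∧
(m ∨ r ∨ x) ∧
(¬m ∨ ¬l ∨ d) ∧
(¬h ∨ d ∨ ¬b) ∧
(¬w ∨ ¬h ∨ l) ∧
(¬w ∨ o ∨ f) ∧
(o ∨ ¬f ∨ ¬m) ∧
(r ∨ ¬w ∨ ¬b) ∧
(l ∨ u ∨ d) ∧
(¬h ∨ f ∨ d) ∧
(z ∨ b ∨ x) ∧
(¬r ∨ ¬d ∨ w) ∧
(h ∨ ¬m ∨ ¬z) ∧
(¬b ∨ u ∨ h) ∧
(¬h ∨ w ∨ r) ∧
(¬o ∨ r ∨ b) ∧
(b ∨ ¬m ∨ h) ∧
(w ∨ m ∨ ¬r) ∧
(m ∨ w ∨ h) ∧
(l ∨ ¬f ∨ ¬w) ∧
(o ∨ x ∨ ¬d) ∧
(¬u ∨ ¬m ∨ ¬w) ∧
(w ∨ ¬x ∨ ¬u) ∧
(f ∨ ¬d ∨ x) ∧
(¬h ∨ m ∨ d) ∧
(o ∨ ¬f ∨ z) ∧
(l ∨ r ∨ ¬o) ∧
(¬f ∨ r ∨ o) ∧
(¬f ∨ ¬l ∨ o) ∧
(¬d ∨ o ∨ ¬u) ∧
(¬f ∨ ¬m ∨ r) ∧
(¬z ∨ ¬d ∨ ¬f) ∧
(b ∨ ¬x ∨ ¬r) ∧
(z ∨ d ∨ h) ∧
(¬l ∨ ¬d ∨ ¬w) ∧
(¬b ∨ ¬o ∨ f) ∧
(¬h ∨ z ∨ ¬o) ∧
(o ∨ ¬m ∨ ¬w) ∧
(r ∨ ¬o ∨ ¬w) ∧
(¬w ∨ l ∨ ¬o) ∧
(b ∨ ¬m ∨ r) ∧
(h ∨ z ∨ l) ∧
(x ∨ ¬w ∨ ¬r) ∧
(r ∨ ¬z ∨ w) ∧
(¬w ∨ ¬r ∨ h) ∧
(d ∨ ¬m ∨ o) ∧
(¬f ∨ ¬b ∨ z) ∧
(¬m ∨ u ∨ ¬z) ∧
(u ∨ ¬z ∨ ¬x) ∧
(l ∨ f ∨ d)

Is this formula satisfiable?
No

No, the formula is not satisfiable.

No assignment of truth values to the variables can make all 60 clauses true simultaneously.

The formula is UNSAT (unsatisfiable).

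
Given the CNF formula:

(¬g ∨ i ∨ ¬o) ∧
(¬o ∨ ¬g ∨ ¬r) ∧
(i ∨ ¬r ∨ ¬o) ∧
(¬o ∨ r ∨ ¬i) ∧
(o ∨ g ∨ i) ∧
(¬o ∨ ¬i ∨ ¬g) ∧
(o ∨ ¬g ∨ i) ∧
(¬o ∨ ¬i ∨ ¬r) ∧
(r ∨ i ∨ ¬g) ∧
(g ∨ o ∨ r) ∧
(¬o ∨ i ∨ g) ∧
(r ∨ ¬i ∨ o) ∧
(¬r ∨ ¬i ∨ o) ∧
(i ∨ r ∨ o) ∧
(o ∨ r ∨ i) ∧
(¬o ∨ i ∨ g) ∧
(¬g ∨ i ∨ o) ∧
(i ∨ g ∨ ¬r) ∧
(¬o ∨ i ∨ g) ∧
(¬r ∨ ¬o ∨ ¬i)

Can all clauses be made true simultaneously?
No

No, the formula is not satisfiable.

No assignment of truth values to the variables can make all 20 clauses true simultaneously.

The formula is UNSAT (unsatisfiable).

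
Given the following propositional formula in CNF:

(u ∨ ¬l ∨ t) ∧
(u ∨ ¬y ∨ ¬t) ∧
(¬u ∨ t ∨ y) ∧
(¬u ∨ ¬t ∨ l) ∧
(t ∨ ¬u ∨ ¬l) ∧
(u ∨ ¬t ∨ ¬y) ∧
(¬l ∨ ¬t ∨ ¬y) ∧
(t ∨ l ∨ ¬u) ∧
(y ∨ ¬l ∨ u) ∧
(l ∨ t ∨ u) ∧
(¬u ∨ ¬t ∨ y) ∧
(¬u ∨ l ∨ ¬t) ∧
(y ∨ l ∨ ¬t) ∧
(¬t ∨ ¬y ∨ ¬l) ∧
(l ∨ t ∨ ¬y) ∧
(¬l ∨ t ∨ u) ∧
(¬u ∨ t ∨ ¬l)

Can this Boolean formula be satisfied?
No

No, the formula is not satisfiable.

No assignment of truth values to the variables can make all 17 clauses true simultaneously.

The formula is UNSAT (unsatisfiable).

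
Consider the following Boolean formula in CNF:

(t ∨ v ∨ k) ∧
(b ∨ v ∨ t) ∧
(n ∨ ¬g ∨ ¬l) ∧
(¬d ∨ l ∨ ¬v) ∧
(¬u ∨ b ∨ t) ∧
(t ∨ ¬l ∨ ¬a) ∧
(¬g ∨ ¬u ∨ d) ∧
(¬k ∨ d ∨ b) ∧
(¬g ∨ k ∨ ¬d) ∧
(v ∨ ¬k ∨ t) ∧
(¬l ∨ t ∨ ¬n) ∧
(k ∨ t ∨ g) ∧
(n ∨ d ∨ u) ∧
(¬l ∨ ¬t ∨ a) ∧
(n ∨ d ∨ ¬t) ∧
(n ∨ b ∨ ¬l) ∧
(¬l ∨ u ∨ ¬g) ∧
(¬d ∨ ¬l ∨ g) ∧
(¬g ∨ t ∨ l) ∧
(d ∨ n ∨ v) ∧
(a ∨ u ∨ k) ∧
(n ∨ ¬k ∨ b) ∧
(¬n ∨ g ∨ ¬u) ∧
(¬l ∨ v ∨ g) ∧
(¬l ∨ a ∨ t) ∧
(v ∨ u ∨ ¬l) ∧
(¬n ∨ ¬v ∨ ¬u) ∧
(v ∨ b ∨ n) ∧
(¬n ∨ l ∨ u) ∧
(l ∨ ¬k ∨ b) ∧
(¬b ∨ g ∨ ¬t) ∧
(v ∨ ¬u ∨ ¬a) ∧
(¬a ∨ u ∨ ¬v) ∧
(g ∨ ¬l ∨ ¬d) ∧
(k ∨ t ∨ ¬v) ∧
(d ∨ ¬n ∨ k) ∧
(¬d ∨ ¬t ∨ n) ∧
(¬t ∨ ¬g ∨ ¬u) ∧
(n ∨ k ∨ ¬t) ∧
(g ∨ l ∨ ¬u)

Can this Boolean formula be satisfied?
No

No, the formula is not satisfiable.

No assignment of truth values to the variables can make all 40 clauses true simultaneously.

The formula is UNSAT (unsatisfiable).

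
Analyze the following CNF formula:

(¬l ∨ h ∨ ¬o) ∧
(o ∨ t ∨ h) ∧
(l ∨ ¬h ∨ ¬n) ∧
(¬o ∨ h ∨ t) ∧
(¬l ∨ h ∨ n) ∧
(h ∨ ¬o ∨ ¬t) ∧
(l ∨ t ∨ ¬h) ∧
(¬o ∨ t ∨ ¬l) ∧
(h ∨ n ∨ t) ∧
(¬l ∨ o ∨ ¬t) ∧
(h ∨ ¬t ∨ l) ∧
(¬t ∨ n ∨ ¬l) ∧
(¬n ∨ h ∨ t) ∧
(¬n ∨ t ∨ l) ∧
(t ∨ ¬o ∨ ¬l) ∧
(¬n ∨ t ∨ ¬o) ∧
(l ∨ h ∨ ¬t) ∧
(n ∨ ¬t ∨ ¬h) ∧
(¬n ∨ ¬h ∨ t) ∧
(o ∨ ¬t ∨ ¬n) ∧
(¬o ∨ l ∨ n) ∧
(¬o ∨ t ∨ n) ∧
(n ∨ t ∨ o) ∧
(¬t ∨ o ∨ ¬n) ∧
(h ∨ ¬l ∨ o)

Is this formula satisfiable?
Yes

Yes, the formula is satisfiable.

One satisfying assignment is: t=True, n=True, h=True, l=True, o=True

Verification: With this assignment, all 25 clauses evaluate to true.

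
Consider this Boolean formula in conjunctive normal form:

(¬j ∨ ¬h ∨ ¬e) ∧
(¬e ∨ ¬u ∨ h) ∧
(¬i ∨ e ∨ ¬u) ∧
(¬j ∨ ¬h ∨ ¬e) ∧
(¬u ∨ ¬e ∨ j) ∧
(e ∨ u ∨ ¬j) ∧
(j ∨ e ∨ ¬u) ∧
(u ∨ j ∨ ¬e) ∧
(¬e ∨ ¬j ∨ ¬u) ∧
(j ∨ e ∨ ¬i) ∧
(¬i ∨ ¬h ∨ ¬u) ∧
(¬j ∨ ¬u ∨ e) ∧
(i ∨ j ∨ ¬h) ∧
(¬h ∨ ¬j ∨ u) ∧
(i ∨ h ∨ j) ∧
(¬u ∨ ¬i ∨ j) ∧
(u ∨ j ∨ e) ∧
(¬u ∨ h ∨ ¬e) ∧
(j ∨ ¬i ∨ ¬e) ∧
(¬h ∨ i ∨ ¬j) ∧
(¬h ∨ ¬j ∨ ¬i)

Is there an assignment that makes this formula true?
Yes

Yes, the formula is satisfiable.

One satisfying assignment is: e=True, u=False, i=False, j=True, h=False

Verification: With this assignment, all 21 clauses evaluate to true.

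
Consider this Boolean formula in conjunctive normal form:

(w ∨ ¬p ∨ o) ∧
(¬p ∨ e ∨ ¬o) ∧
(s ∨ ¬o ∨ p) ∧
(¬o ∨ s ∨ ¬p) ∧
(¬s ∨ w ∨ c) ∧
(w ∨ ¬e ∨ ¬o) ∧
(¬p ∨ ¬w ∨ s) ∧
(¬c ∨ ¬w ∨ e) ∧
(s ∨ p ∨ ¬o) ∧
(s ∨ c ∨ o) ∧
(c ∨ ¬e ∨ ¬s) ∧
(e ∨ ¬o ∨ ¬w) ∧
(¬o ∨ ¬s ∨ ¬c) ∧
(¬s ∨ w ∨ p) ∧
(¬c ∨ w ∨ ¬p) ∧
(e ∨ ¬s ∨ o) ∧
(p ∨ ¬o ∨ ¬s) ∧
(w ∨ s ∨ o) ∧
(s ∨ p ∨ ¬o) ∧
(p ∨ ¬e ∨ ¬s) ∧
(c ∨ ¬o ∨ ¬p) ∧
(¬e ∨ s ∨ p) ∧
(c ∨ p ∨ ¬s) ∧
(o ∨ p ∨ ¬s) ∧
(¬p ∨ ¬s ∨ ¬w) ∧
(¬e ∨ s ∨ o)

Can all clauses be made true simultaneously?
No

No, the formula is not satisfiable.

No assignment of truth values to the variables can make all 26 clauses true simultaneously.

The formula is UNSAT (unsatisfiable).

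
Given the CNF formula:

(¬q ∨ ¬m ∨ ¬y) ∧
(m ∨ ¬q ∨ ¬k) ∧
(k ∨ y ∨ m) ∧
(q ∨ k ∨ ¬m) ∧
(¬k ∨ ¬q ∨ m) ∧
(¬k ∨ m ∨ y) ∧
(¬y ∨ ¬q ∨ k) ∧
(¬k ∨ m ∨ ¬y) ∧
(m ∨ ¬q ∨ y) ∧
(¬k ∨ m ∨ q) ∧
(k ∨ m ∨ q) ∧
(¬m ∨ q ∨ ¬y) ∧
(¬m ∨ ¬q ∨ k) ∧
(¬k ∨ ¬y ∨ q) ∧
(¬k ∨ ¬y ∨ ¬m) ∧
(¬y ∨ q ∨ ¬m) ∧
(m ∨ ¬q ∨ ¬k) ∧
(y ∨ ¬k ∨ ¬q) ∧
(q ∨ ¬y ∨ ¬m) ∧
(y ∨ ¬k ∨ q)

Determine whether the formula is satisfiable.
No

No, the formula is not satisfiable.

No assignment of truth values to the variables can make all 20 clauses true simultaneously.

The formula is UNSAT (unsatisfiable).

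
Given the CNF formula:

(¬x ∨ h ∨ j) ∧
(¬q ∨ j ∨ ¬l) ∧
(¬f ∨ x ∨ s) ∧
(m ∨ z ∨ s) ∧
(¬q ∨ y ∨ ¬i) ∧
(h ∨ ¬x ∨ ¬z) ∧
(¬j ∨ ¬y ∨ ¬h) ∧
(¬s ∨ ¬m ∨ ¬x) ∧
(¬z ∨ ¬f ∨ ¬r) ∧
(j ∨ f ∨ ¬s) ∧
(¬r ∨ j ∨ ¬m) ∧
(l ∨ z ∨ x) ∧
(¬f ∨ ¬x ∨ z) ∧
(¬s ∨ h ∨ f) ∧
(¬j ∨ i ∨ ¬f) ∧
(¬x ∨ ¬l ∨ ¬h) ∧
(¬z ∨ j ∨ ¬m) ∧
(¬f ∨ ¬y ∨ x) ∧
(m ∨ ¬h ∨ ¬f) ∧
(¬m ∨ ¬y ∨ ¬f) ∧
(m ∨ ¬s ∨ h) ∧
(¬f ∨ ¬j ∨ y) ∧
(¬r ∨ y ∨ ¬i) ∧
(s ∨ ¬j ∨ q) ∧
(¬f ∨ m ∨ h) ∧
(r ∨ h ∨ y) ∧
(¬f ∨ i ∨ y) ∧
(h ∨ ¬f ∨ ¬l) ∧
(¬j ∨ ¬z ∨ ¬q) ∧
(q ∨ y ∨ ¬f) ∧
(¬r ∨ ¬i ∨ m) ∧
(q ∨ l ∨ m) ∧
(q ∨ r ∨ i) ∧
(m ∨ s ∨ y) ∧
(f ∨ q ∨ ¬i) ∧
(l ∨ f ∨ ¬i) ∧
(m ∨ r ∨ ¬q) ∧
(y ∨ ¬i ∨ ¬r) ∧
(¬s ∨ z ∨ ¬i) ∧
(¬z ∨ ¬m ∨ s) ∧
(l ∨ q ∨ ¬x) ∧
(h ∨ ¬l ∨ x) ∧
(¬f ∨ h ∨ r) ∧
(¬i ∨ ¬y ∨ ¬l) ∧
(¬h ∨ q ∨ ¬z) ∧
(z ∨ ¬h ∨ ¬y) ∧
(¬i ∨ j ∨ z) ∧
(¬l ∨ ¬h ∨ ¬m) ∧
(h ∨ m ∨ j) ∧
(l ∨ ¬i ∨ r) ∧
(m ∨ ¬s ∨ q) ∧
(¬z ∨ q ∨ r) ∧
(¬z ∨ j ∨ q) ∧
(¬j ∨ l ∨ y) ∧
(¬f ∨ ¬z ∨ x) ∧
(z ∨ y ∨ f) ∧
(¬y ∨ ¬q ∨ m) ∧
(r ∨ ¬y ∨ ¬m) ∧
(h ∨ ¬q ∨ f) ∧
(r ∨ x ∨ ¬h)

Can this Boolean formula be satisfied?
No

No, the formula is not satisfiable.

No assignment of truth values to the variables can make all 60 clauses true simultaneously.

The formula is UNSAT (unsatisfiable).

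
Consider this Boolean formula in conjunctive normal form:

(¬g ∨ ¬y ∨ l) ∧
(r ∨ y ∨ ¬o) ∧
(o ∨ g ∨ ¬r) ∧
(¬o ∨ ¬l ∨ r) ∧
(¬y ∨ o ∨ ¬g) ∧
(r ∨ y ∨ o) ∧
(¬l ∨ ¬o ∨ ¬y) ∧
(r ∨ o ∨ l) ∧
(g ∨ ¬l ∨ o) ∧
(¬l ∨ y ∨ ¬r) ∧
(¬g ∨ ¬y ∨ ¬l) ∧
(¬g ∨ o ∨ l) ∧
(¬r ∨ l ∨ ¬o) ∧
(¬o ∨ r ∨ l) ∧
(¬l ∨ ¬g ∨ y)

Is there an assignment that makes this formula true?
No

No, the formula is not satisfiable.

No assignment of truth values to the variables can make all 15 clauses true simultaneously.

The formula is UNSAT (unsatisfiable).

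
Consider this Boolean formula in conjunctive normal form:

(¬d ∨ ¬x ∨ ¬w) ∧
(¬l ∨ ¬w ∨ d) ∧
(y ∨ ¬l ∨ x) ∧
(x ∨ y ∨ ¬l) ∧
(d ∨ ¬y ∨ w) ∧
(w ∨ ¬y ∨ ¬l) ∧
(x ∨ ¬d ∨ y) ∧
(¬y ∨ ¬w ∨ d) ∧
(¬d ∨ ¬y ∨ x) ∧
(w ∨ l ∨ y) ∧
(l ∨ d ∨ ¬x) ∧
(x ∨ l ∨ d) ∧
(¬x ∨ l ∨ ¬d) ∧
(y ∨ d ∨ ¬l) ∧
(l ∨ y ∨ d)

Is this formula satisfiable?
Yes

Yes, the formula is satisfiable.

One satisfying assignment is: d=True, y=False, l=True, w=False, x=True

Verification: With this assignment, all 15 clauses evaluate to true.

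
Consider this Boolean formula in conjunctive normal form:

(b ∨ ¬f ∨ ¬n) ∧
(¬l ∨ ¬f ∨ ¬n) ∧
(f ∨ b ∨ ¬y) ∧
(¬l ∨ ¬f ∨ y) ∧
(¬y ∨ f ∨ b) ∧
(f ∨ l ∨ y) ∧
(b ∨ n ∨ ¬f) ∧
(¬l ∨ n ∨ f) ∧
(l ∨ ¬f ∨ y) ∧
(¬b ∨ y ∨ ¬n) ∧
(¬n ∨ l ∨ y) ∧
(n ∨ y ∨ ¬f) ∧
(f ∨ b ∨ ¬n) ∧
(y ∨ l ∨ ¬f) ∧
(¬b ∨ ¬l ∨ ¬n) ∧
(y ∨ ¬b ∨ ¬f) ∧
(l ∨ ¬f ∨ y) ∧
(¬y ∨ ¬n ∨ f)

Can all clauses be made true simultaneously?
Yes

Yes, the formula is satisfiable.

One satisfying assignment is: b=True, n=False, f=False, l=False, y=True

Verification: With this assignment, all 18 clauses evaluate to true.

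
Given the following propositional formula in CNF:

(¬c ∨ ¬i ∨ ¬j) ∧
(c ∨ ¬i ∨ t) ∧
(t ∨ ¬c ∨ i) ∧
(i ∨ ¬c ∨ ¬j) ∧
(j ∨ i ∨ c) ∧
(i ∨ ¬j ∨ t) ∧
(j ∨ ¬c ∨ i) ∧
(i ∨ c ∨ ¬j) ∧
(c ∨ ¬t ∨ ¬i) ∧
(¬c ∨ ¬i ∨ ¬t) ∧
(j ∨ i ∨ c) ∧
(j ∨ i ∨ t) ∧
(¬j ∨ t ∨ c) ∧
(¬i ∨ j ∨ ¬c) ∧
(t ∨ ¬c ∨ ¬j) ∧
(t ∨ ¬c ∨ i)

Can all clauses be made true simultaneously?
No

No, the formula is not satisfiable.

No assignment of truth values to the variables can make all 16 clauses true simultaneously.

The formula is UNSAT (unsatisfiable).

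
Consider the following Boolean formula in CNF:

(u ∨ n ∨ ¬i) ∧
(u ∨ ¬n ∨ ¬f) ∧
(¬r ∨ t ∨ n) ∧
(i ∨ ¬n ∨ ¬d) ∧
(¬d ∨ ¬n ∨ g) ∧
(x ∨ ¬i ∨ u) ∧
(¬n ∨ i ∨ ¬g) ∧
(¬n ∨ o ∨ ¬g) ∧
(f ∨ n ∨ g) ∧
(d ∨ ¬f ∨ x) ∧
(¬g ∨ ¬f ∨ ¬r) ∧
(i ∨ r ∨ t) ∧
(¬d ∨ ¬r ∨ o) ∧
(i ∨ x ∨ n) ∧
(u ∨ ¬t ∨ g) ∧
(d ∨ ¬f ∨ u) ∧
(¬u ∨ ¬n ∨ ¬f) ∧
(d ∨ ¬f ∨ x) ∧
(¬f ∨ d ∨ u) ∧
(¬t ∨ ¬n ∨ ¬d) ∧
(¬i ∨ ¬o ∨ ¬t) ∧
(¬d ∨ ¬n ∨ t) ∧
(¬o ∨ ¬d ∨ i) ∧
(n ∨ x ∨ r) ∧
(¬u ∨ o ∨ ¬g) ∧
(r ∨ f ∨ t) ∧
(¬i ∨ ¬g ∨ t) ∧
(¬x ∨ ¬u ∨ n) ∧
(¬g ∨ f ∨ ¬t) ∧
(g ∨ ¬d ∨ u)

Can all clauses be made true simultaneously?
Yes

Yes, the formula is satisfiable.

One satisfying assignment is: u=True, x=False, d=False, f=False, o=False, t=True, i=False, n=True, r=False, g=False

Verification: With this assignment, all 30 clauses evaluate to true.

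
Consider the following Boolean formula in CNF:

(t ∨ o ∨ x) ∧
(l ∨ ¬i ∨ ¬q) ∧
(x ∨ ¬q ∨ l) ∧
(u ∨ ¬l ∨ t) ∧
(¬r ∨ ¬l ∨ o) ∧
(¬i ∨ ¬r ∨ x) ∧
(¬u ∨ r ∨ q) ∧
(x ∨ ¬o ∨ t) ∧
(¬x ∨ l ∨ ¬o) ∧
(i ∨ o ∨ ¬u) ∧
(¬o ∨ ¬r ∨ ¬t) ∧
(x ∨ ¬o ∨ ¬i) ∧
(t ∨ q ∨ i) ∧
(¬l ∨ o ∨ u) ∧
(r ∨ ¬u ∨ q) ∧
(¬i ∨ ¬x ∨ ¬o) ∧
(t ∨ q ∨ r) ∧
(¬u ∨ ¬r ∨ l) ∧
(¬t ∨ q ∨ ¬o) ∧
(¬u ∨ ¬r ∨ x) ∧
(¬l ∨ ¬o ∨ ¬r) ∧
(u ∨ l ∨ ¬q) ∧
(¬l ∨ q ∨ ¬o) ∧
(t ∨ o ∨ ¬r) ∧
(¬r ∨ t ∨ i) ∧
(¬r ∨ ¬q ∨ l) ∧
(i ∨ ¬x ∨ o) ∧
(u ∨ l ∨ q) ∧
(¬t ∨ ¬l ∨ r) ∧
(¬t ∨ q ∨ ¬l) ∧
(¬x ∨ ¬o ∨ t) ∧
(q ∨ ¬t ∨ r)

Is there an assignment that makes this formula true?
Yes

Yes, the formula is satisfiable.

One satisfying assignment is: u=True, q=True, o=False, l=True, t=False, i=True, r=False, x=True

Verification: With this assignment, all 32 clauses evaluate to true.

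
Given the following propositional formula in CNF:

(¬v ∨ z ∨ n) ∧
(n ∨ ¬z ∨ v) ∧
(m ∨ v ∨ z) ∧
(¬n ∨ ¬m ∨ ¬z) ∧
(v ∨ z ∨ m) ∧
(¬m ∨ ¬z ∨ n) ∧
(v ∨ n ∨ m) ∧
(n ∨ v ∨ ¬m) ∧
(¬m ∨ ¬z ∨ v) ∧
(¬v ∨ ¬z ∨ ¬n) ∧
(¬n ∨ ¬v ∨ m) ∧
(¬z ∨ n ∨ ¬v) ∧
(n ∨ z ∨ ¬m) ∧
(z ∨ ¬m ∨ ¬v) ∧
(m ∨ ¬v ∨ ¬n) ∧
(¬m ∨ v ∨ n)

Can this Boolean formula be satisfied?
Yes

Yes, the formula is satisfiable.

One satisfying assignment is: z=True, v=False, n=True, m=False

Verification: With this assignment, all 16 clauses evaluate to true.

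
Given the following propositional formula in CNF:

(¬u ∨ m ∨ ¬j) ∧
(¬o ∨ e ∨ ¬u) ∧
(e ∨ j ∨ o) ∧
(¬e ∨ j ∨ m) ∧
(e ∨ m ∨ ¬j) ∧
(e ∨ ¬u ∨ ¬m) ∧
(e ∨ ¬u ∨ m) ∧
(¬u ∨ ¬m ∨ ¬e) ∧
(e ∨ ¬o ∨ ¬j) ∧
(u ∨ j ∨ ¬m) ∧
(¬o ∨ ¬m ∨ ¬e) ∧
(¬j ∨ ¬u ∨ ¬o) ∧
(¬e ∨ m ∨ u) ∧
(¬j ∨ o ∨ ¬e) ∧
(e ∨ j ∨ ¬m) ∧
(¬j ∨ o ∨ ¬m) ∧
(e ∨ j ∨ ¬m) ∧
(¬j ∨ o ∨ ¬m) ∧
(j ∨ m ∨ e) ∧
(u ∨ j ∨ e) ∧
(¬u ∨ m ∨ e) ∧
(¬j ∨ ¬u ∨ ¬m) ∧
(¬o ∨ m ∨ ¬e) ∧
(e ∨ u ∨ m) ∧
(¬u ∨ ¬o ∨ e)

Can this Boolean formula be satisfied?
No

No, the formula is not satisfiable.

No assignment of truth values to the variables can make all 25 clauses true simultaneously.

The formula is UNSAT (unsatisfiable).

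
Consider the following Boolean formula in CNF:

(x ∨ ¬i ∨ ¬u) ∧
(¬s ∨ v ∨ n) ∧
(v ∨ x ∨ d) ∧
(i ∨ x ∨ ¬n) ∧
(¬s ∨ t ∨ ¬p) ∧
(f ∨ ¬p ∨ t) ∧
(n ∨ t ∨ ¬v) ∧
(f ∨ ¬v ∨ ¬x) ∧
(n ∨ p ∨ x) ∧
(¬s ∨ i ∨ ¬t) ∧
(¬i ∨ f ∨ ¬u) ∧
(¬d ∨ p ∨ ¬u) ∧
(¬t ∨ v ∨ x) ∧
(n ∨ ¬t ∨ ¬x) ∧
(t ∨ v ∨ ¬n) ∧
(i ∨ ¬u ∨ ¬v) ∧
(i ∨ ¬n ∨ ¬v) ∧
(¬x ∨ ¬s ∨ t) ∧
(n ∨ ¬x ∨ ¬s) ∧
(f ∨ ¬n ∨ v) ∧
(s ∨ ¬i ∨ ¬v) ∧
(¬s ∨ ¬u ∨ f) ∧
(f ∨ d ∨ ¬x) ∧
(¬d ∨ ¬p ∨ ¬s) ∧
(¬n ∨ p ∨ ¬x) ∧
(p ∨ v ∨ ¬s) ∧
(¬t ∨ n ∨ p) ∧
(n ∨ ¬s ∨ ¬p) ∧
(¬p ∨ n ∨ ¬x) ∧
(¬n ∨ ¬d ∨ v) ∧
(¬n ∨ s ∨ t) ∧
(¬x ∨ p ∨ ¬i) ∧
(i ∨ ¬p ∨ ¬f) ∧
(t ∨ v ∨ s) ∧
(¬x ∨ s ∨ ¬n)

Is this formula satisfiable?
Yes

Yes, the formula is satisfiable.

One satisfying assignment is: x=False, f=False, i=True, d=False, t=False, p=False, u=False, s=True, n=True, v=True

Verification: With this assignment, all 35 clauses evaluate to true.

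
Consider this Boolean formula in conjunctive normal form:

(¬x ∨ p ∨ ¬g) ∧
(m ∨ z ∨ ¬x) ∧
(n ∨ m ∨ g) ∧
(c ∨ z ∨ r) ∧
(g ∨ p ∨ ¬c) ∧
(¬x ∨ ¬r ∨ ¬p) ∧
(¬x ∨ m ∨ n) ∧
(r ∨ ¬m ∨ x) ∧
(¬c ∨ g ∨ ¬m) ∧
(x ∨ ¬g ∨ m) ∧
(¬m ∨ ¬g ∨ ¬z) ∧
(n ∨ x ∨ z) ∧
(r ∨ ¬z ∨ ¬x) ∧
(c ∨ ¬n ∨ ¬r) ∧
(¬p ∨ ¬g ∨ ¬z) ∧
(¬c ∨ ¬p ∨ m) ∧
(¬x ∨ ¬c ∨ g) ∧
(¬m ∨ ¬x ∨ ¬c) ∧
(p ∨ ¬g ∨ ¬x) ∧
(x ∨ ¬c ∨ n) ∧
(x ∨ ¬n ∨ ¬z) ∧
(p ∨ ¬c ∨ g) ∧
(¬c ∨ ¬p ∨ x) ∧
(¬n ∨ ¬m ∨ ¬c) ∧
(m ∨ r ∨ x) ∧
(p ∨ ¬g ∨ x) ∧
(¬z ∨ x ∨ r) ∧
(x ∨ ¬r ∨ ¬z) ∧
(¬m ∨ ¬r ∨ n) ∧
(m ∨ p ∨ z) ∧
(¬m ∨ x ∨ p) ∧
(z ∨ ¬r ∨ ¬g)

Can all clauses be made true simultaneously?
No

No, the formula is not satisfiable.

No assignment of truth values to the variables can make all 32 clauses true simultaneously.

The formula is UNSAT (unsatisfiable).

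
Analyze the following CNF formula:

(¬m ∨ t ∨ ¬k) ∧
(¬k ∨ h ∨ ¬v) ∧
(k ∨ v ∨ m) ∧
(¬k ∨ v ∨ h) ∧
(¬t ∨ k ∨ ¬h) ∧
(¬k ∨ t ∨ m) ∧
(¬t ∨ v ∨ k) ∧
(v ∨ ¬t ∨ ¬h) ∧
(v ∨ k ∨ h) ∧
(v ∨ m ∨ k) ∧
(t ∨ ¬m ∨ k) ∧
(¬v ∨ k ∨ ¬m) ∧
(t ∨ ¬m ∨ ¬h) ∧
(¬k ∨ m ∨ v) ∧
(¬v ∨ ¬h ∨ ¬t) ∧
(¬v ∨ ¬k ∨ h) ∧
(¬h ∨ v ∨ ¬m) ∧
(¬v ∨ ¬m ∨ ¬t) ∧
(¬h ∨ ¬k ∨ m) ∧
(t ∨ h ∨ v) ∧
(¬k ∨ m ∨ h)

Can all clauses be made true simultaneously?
Yes

Yes, the formula is satisfiable.

One satisfying assignment is: t=False, v=True, h=False, m=False, k=False

Verification: With this assignment, all 21 clauses evaluate to true.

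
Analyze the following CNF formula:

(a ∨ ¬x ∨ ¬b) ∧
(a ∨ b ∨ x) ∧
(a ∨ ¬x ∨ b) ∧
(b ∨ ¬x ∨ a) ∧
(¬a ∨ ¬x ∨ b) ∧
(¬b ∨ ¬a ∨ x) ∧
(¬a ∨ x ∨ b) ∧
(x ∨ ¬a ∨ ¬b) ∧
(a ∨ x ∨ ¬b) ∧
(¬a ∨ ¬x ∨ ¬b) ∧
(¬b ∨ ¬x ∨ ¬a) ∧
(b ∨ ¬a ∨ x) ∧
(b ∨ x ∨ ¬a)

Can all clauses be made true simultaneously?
No

No, the formula is not satisfiable.

No assignment of truth values to the variables can make all 13 clauses true simultaneously.

The formula is UNSAT (unsatisfiable).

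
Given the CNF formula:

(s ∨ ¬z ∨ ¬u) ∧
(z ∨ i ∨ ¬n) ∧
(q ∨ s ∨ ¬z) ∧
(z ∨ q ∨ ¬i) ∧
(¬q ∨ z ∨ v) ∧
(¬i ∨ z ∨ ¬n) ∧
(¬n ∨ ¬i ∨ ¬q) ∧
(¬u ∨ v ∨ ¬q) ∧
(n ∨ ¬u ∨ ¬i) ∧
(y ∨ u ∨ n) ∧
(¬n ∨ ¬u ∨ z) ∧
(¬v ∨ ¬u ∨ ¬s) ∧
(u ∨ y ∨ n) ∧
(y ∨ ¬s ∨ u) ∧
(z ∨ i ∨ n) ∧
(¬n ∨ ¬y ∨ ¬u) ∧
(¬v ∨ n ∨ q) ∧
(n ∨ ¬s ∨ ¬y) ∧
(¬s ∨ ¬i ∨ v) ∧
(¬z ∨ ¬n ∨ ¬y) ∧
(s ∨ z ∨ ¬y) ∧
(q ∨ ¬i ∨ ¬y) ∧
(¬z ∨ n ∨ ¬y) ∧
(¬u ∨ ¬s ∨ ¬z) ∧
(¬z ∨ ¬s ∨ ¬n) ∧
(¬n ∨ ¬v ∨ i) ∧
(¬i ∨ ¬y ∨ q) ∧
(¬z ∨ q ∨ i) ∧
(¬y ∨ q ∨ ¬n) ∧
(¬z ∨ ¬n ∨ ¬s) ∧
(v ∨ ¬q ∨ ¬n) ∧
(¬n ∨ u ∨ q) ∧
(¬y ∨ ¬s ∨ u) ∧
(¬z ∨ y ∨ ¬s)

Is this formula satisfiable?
No

No, the formula is not satisfiable.

No assignment of truth values to the variables can make all 34 clauses true simultaneously.

The formula is UNSAT (unsatisfiable).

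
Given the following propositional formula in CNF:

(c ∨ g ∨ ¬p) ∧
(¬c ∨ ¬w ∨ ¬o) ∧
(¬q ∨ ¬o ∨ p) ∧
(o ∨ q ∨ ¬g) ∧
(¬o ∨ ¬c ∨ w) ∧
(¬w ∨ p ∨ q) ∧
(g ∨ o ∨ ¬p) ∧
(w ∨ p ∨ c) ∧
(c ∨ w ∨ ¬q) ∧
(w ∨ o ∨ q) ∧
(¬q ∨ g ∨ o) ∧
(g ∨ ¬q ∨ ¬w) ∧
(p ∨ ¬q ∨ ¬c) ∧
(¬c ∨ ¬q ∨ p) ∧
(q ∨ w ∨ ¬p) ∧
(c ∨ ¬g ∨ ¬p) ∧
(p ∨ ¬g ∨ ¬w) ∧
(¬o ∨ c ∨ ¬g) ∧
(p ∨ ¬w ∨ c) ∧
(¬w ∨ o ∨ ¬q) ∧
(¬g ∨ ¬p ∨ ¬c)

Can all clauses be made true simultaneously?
No

No, the formula is not satisfiable.

No assignment of truth values to the variables can make all 21 clauses true simultaneously.

The formula is UNSAT (unsatisfiable).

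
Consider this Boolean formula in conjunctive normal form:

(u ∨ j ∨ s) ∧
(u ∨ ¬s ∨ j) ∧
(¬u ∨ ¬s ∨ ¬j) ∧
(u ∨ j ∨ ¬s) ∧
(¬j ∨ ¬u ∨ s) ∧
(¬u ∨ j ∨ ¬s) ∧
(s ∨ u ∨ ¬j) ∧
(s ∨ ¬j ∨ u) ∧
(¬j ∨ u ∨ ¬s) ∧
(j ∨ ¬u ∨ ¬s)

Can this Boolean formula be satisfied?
Yes

Yes, the formula is satisfiable.

One satisfying assignment is: s=False, j=False, u=True

Verification: With this assignment, all 10 clauses evaluate to true.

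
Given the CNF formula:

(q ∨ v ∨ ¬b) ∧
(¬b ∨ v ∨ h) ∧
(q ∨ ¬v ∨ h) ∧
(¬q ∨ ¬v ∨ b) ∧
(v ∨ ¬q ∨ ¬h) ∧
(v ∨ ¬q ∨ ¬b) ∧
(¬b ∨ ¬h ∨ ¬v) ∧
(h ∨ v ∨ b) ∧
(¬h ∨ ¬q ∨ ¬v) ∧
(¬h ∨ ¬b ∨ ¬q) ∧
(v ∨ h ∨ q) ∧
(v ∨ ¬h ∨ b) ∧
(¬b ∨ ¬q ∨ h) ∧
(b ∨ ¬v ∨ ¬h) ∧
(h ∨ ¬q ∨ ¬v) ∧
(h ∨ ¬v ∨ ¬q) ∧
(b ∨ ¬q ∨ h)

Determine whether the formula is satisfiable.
No

No, the formula is not satisfiable.

No assignment of truth values to the variables can make all 17 clauses true simultaneously.

The formula is UNSAT (unsatisfiable).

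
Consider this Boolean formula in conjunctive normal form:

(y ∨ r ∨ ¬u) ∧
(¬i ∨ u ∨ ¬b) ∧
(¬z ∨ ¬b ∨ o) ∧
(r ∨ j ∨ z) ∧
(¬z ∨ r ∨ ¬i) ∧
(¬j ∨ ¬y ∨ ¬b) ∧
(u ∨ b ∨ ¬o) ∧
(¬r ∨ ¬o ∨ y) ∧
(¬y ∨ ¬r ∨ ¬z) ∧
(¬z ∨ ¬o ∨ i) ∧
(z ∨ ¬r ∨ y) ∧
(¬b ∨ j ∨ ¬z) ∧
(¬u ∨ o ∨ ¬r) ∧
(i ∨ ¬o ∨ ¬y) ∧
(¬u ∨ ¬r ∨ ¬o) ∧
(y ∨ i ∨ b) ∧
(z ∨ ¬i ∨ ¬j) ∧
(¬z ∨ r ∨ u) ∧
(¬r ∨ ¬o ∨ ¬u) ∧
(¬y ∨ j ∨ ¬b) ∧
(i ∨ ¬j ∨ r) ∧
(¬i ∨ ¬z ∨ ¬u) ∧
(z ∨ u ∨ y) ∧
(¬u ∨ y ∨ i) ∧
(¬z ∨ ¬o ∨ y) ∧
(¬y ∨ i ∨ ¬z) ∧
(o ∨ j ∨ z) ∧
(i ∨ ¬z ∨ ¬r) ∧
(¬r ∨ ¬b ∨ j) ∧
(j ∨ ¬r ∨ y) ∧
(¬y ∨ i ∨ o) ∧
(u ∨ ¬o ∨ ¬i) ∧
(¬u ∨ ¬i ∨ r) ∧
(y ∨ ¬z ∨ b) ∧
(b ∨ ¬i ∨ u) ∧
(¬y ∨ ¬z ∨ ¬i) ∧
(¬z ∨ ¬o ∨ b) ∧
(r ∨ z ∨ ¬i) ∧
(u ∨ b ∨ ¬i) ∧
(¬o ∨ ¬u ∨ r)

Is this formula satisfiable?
No

No, the formula is not satisfiable.

No assignment of truth values to the variables can make all 40 clauses true simultaneously.

The formula is UNSAT (unsatisfiable).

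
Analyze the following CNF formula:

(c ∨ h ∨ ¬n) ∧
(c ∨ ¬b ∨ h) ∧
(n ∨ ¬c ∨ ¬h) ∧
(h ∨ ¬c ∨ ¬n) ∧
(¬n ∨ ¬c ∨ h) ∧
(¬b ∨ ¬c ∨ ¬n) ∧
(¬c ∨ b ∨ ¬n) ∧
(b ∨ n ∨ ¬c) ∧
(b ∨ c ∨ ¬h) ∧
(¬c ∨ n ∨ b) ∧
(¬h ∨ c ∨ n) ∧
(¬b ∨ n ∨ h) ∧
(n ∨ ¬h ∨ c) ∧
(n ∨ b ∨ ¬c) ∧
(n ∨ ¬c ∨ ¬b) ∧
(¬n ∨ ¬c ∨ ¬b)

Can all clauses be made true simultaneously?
Yes

Yes, the formula is satisfiable.

One satisfying assignment is: h=False, b=False, c=False, n=False

Verification: With this assignment, all 16 clauses evaluate to true.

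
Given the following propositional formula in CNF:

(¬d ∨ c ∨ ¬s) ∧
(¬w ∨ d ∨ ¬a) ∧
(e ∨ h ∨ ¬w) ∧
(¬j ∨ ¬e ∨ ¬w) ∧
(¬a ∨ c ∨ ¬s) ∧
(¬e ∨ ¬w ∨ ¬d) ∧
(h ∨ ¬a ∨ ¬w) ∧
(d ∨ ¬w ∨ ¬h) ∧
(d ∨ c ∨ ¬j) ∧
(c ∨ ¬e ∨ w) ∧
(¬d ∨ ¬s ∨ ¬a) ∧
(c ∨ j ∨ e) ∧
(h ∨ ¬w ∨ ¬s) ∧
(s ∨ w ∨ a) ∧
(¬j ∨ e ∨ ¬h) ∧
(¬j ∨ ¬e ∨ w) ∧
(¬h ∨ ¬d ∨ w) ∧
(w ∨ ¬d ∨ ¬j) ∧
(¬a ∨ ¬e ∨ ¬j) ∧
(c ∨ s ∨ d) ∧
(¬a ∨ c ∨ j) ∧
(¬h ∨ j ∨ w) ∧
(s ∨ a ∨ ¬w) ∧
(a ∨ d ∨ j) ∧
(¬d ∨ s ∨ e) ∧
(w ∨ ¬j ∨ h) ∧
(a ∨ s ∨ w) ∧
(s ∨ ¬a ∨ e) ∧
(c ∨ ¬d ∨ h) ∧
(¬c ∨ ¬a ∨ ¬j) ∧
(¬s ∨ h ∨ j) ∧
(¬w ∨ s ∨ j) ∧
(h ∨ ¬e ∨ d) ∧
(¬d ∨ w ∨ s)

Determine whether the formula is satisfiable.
Yes

Yes, the formula is satisfiable.

One satisfying assignment is: d=True, s=True, w=True, a=False, e=False, c=True, j=False, h=True

Verification: With this assignment, all 34 clauses evaluate to true.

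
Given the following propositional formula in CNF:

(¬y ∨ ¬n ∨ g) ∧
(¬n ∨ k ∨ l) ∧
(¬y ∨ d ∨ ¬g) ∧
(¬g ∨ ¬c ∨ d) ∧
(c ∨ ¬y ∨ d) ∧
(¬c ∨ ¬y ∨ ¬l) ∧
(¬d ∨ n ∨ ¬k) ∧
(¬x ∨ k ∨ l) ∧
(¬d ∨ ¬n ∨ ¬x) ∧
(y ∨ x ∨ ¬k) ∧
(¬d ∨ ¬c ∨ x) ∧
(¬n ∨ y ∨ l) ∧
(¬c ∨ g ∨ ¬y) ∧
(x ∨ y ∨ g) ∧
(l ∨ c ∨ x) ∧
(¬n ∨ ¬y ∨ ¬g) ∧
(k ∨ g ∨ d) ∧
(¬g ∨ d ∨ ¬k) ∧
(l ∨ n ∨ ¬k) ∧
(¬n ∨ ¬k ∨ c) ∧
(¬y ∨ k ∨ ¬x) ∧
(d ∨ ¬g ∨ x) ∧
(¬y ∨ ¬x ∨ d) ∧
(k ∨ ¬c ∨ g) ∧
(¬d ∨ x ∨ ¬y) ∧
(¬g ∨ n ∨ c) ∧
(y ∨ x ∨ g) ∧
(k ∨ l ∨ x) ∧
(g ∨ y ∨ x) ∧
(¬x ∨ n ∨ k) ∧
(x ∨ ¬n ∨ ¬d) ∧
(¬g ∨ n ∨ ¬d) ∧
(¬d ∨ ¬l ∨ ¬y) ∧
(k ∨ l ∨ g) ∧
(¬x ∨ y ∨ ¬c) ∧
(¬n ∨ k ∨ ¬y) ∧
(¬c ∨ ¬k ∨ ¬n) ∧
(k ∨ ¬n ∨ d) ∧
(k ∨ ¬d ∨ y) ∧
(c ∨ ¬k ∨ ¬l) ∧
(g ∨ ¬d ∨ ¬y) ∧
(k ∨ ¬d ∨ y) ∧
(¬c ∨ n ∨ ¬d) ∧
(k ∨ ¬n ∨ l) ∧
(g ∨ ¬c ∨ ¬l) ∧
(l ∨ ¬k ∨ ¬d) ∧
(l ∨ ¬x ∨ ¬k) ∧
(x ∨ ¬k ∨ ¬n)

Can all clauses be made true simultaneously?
No

No, the formula is not satisfiable.

No assignment of truth values to the variables can make all 48 clauses true simultaneously.

The formula is UNSAT (unsatisfiable).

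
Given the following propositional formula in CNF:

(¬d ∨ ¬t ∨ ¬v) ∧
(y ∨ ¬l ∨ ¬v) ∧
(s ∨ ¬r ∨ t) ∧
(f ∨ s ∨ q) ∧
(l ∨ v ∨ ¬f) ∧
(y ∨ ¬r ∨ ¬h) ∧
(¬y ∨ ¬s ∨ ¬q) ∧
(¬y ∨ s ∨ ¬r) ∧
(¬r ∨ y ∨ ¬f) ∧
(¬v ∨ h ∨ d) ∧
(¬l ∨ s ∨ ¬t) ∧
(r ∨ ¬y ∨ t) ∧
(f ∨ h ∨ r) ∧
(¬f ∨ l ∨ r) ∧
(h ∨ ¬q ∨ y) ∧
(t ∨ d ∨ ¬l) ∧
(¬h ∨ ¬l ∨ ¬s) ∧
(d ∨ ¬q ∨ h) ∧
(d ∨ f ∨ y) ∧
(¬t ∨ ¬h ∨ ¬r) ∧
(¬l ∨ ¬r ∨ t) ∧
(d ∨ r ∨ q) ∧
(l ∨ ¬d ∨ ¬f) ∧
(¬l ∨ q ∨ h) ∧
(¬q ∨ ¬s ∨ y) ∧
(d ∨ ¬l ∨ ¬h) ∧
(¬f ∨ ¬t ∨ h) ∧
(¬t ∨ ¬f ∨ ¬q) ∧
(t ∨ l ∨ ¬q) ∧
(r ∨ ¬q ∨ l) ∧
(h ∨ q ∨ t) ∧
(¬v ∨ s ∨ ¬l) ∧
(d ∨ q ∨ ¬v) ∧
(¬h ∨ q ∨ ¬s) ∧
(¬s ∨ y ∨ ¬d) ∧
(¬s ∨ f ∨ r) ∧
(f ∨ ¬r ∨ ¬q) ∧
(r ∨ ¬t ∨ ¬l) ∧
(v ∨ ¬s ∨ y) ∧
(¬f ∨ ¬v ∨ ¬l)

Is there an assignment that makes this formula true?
Yes

Yes, the formula is satisfiable.

One satisfying assignment is: v=False, r=True, h=False, l=False, s=True, d=False, t=True, q=False, y=True, f=False

Verification: With this assignment, all 40 clauses evaluate to true.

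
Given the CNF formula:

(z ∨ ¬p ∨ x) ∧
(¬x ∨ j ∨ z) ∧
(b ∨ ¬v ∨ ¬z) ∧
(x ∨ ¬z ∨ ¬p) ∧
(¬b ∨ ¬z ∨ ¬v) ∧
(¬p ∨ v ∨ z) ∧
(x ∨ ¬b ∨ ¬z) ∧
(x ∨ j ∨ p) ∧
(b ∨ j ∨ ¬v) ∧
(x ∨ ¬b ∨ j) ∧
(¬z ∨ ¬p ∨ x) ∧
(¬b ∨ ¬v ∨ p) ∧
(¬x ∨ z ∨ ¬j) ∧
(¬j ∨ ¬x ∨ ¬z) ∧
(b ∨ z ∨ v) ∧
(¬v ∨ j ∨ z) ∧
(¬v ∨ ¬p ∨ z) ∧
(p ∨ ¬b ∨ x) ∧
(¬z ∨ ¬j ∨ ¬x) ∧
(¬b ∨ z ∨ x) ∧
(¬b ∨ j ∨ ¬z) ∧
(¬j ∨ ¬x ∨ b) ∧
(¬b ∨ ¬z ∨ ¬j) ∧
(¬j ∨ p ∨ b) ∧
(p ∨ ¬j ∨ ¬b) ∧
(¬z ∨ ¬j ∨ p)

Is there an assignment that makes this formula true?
Yes

Yes, the formula is satisfiable.

One satisfying assignment is: z=True, b=False, v=False, p=False, j=False, x=True

Verification: With this assignment, all 26 clauses evaluate to true.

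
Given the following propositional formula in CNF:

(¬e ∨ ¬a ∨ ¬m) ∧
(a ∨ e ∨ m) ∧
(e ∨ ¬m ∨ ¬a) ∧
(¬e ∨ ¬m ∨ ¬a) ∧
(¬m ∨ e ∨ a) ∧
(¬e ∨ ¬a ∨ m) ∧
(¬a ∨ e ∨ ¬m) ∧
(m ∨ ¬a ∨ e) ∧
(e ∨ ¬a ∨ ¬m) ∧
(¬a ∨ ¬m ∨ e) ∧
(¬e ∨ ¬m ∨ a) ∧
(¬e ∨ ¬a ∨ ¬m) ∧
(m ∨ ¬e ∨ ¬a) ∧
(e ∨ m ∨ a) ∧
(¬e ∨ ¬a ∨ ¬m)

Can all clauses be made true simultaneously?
Yes

Yes, the formula is satisfiable.

One satisfying assignment is: m=False, e=True, a=False

Verification: With this assignment, all 15 clauses evaluate to true.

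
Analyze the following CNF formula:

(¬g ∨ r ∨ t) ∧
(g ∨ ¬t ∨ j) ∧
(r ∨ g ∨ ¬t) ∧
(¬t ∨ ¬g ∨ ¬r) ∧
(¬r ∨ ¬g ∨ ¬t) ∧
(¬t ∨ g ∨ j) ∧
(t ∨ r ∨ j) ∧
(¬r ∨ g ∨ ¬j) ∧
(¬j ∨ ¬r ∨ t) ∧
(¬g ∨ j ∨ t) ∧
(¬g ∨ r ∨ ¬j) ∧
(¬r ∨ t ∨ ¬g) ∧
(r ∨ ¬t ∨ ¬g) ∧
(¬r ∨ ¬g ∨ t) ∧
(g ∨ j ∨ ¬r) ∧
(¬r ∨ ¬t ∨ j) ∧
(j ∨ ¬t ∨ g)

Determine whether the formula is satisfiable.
Yes

Yes, the formula is satisfiable.

One satisfying assignment is: j=True, t=False, g=False, r=False

Verification: With this assignment, all 17 clauses evaluate to true.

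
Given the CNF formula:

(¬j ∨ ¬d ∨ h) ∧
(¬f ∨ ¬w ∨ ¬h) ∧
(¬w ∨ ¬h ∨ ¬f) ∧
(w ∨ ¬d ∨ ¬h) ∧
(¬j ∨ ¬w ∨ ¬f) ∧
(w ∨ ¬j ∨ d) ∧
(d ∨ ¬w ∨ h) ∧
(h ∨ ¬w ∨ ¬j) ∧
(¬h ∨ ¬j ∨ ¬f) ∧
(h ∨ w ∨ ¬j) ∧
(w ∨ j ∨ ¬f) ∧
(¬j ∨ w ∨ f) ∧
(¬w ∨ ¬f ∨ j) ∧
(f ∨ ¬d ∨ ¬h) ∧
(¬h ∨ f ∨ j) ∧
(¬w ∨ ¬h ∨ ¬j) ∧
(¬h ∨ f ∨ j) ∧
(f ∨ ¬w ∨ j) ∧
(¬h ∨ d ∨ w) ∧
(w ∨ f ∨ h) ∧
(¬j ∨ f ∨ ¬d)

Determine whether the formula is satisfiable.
No

No, the formula is not satisfiable.

No assignment of truth values to the variables can make all 21 clauses true simultaneously.

The formula is UNSAT (unsatisfiable).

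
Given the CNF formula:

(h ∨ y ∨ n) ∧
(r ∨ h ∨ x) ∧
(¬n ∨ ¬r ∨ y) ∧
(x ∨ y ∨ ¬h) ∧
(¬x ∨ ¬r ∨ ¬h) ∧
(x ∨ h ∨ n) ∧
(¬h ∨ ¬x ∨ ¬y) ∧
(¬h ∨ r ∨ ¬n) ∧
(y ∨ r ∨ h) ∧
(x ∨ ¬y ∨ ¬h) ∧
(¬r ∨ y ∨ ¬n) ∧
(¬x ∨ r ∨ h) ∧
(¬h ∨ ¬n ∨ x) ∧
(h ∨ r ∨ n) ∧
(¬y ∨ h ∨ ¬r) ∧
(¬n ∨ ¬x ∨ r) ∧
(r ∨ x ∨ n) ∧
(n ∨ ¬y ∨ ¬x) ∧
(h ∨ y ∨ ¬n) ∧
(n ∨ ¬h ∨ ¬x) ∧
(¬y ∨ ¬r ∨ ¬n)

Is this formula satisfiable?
No

No, the formula is not satisfiable.

No assignment of truth values to the variables can make all 21 clauses true simultaneously.

The formula is UNSAT (unsatisfiable).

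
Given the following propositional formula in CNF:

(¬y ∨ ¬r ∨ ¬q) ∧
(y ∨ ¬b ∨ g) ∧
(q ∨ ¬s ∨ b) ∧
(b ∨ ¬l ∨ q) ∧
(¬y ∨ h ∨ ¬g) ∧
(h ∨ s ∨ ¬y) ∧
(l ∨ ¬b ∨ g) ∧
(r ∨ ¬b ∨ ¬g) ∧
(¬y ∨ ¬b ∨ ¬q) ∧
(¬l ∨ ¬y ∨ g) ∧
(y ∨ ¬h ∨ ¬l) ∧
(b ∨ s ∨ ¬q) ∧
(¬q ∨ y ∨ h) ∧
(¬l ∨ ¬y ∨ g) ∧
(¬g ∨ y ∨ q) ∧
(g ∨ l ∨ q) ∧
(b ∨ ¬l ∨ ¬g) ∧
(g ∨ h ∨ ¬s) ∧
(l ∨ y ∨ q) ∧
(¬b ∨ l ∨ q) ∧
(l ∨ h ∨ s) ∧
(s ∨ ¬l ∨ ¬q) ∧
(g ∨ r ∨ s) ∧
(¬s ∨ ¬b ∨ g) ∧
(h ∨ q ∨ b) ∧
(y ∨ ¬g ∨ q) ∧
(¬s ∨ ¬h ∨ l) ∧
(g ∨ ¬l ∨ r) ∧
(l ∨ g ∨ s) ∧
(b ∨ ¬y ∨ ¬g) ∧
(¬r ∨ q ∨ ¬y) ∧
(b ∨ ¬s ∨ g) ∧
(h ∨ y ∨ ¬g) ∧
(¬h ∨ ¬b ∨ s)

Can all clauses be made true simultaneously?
No

No, the formula is not satisfiable.

No assignment of truth values to the variables can make all 34 clauses true simultaneously.

The formula is UNSAT (unsatisfiable).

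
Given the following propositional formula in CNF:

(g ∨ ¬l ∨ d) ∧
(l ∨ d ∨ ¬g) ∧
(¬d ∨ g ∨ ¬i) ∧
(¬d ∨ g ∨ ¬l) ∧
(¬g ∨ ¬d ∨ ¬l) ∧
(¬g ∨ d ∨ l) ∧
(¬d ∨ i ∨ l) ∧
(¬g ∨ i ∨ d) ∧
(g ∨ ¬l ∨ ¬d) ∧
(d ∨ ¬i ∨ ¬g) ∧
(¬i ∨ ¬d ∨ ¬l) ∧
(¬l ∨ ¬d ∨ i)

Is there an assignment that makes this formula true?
Yes

Yes, the formula is satisfiable.

One satisfying assignment is: d=False, g=False, i=False, l=False

Verification: With this assignment, all 12 clauses evaluate to true.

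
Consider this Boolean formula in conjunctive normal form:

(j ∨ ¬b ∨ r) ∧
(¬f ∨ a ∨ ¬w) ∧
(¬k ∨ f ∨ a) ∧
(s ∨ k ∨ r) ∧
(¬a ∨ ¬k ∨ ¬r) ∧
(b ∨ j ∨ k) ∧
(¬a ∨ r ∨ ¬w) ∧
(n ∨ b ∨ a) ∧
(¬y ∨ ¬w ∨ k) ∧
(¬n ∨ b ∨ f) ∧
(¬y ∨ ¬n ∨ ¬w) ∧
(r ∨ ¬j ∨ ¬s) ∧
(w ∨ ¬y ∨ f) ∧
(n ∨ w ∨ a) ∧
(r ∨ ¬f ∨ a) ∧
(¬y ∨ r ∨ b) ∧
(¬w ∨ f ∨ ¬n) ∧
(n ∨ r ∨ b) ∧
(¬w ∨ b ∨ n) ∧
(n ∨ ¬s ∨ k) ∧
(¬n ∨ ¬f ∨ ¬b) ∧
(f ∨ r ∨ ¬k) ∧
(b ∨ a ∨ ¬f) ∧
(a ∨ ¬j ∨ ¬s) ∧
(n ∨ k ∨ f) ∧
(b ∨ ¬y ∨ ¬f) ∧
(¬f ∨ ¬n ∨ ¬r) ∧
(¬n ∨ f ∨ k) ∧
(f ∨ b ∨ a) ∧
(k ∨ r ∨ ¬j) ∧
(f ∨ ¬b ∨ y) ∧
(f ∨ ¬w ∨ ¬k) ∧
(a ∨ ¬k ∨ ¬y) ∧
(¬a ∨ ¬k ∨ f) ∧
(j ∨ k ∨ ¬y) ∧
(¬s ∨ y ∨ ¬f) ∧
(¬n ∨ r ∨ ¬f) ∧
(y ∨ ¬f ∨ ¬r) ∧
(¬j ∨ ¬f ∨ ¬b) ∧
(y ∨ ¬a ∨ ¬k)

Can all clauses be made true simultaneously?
No

No, the formula is not satisfiable.

No assignment of truth values to the variables can make all 40 clauses true simultaneously.

The formula is UNSAT (unsatisfiable).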